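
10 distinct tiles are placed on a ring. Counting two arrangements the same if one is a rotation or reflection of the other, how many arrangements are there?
(10-1)!/2 = 362880/2 = 181440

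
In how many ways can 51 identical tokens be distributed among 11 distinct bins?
C(51+11-1, 11-1) = C(61, 10) = 90177170226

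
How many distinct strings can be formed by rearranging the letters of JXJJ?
4! / (1! × 3!) = 4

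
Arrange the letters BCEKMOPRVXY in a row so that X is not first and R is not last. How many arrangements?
By inclusion-exclusion: 11! - 2×(11-1)! + (11-2)! = 39916800 - 7257600 + 362880 = 33022080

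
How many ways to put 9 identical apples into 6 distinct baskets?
C(9+6-1, 6-1) = C(14, 5) = 2002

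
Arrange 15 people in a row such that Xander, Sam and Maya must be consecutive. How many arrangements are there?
Treat the 3 as one block: (15-3+1)! × 3! = 6227020800 × 6 = 37362124800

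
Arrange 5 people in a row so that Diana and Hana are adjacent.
Treat as block: (5-1)! × 2! = 24 × 2 = 48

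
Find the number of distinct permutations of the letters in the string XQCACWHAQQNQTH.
14! / (1! × 2! × 1! × 2! × 1! × 2! × 1! × 4!) = 454053600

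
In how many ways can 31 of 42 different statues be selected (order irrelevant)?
C(42,31) = 42!/(31!×11!) = 4280561376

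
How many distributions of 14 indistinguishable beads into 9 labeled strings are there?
C(14+9-1, 9-1) = C(22, 8) = 319770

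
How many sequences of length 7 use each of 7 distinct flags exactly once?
7! = 5040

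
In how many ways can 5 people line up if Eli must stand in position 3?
Fix one position: (5-1)! = 24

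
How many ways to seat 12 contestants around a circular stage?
Circular: fix one position, arrange the rest. (12-1)! = 39916800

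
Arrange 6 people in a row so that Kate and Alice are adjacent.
Treat as block: (6-1)! × 2! = 120 × 2 = 240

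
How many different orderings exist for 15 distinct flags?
15! = 1307674368000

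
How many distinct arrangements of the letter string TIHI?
4! / (2! × 1! × 1!) = 12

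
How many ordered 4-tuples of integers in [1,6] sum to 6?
Coefficient of x^6 in (x + x² + ... + x^6)^4. By inclusion-exclusion on dice exceeding 6: Σ_j (-1)^j C(4,j)·C(6-1-6j, 3) = C(4,0)·C(5,3) = 1·10 = 10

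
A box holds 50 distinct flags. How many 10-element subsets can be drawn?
C(50,10) = 50!/(10!×40!) = 10272278170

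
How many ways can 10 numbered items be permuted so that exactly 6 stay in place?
Choose the 6 fixed points C(10,6) = 210, derange the rest: !4 = Σ_{j=0}^{4} (-1)^j·4!/j! = 24 - 24 + 12 - 4 + 1 = 9. Product = 210 × 9 = 1890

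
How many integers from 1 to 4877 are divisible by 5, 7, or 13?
⌊4877/5⌋+⌊4877/7⌋+⌊4877/13⌋ - ⌊4877/35⌋-⌊4877/65⌋-⌊4877/91⌋ + ⌊4877/455⌋ = 975+696+375 - 139-75-53 + 10 = 1789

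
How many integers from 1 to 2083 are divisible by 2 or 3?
⌊2083/2⌋ + ⌊2083/3⌋ - ⌊2083/6⌋ = 1041 + 694 - 347 = 1388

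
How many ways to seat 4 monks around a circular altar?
Circular: fix one position, arrange the rest. (4-1)! = 6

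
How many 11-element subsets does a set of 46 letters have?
C(46,11) = 46!/(11!×35!) = 13340783196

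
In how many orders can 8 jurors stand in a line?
8! = 40320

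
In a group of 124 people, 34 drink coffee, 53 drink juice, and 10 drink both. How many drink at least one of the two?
|A∪B| = |A| + |B| - |A∩B| = 34 + 53 - 10 = 77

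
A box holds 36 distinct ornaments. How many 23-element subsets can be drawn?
C(36,23) = 36!/(23!×13!) = 2310789600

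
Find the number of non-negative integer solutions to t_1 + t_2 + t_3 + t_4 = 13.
C(13+4-1, 4-1) = C(16, 3) = 560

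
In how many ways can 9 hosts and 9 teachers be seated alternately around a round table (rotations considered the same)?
Fix one of the hosts: (9-1)! ways for the remaining hosts, × 9! ways for the teachers = 40320 × 362880 = 14631321600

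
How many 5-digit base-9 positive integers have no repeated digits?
First digit: 8 choices (nonzero). Then descending: 8 × 8 × 7 × 6 × 5 = 13440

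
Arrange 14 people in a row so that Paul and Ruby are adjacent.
Treat as block: (14-1)! × 2! = 6227020800 × 2 = 12454041600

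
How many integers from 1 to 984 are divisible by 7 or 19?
⌊984/7⌋ + ⌊984/19⌋ - ⌊984/133⌋ = 140 + 51 - 7 = 184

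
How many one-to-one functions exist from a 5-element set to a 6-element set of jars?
P(6,5) = 6!/(6-5)! = 720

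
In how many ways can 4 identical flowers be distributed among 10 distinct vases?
C(4+10-1, 10-1) = C(13, 9) = 715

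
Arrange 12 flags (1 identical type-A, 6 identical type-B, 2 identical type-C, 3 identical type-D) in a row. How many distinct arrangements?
12! / (1! × 6! × 2! × 3!) = 55440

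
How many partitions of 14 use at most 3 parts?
By conjugation, equals partitions of 14 into parts ≤ 3. Let r_j(i) = number of partitions of i into parts ≤ j, for i = 0..14. r_1(i) = 1 for all i; r_j(i) = r_{j-1}(i) + r_j(i-j). Rows j = 2..3: ≤2: 1 1 2 2 3 3 4 4 5 5 6 6 7 7 8; ≤3: 1 1 2 3 4 5 7 8 10 12 14 16 19 21 24. r_3(14) = 24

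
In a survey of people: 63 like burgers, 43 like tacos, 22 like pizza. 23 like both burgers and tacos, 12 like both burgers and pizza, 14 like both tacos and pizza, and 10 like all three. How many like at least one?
|A∪B∪C| = 63+43+22-23-12-14+10 = 89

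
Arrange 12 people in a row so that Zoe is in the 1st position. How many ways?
Fix one position: (12-1)! = 39916800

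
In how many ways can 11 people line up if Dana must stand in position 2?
Fix one position: (11-1)! = 3628800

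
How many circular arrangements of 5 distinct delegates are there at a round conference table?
Circular: fix one position, arrange the rest. (5-1)! = 24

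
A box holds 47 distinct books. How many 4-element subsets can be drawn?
C(47,4) = 47!/(4!×43!) = 178365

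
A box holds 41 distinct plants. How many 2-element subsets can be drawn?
C(41,2) = 41!/(2!×39!) = 820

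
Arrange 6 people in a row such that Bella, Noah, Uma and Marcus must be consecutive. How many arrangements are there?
Treat the 4 as one block: (6-4+1)! × 4! = 6 × 24 = 144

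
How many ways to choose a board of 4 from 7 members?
C(7,4) = 7!/(4!×3!) = 35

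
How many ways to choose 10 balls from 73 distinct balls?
C(73,10) = 73!/(10!×63!) = 621324937376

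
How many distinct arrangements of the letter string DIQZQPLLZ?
9! / (2! × 1! × 1! × 2! × 2! × 1!) = 45360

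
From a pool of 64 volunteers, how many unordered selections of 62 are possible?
C(64,62) = 64!/(62!×2!) = 2016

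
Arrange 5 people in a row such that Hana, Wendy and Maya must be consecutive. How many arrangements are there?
Treat the 3 as one block: (5-3+1)! × 3! = 6 × 6 = 36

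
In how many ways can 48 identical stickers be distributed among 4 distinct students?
C(48+4-1, 4-1) = C(51, 3) = 20825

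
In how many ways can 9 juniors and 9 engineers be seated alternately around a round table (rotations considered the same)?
Fix one of the juniors: (9-1)! ways for the remaining juniors, × 9! ways for the engineers = 40320 × 362880 = 14631321600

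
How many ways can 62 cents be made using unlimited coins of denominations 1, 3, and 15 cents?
Coefficient of x^62 in 1/(1-x^1) · 1/(1-x^3) · 1/(1-x^15). Case on j = number of 15-cent coins (j = 0..4); remainder r = 62 - 15j is made from {1,3} in ⌊r/3⌋+1 ways. r = 62, 47, 32, 17, 2 → 21 + 16 + 11 + 6 + 1 = 55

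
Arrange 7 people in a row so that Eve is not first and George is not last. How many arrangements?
By inclusion-exclusion: 7! - 2×(7-1)! + (7-2)! = 5040 - 1440 + 120 = 3720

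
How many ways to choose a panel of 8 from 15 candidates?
C(15,8) = 15!/(8!×7!) = 6435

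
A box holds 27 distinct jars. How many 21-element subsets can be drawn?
C(27,21) = 27!/(21!×6!) = 296010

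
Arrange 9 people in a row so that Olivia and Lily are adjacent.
Treat as block: (9-1)! × 2! = 40320 × 2 = 80640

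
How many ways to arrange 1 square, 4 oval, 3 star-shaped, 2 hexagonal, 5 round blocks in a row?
15! / (1! × 4! × 3! × 2! × 5!) = 37837800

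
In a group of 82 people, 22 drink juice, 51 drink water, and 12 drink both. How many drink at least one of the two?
|A∪B| = |A| + |B| - |A∩B| = 22 + 51 - 12 = 61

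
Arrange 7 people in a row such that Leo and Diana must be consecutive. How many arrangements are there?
Treat the 2 as one block: (7-2+1)! × 2! = 720 × 2 = 1440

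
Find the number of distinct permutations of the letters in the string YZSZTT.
6! / (2! × 1! × 2! × 1!) = 180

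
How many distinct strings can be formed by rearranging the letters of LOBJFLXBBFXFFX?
14! / (1! × 1! × 2! × 4! × 3! × 3!) = 50450400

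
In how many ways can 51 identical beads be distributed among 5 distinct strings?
C(51+5-1, 5-1) = C(55, 4) = 341055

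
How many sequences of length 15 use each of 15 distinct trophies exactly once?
15! = 1307674368000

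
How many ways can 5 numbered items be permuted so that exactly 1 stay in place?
Choose the 1 fixed point C(5,1) = 5, derange the rest: !4 = Σ_{j=0}^{4} (-1)^j·4!/j! = 24 - 24 + 12 - 4 + 1 = 9. Product = 5 × 9 = 45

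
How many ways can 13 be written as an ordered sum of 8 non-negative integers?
C(13+8-1, 8-1) = C(20, 7) = 77520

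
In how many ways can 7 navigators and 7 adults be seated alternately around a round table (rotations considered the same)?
Fix one of the navigators: (7-1)! ways for the remaining navigators, × 7! ways for the adults = 720 × 5040 = 3628800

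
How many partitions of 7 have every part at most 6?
Let r_j(i) = number of partitions of i into parts ≤ j, for i = 0..7. r_1(i) = 1 for all i; r_j(i) = r_{j-1}(i) + r_j(i-j). Rows j = 2..6: ≤2: 1 1 2 2 3 3 4 4; ≤3: 1 1 2 3 4 5 7 8; ≤4: 1 1 2 3 5 6 9 11; ≤5: 1 1 2 3 5 7 10 13; ≤6: 1 1 2 3 5 7 11 14. r_6(7) = 14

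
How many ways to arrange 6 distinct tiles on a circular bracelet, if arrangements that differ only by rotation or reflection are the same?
(6-1)!/2 = 120/2 = 60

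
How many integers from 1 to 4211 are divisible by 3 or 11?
⌊4211/3⌋ + ⌊4211/11⌋ - ⌊4211/33⌋ = 1403 + 382 - 127 = 1658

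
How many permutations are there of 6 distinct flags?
6! = 720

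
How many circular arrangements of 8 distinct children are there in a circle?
Circular: fix one position, arrange the rest. (8-1)! = 5040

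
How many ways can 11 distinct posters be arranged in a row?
11! = 39916800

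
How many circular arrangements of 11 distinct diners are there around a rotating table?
Circular: fix one position, arrange the rest. (11-1)! = 3628800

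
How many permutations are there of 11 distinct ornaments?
11! = 39916800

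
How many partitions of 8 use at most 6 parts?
By conjugation, equals partitions of 8 into parts ≤ 6. Let r_j(i) = number of partitions of i into parts ≤ j, for i = 0..8. r_1(i) = 1 for all i; r_j(i) = r_{j-1}(i) + r_j(i-j). Rows j = 2..6: ≤2: 1 1 2 2 3 3 4 4 5; ≤3: 1 1 2 3 4 5 7 8 10; ≤4: 1 1 2 3 5 6 9 11 15; ≤5: 1 1 2 3 5 7 10 13 18; ≤6: 1 1 2 3 5 7 11 14 20. r_6(8) = 20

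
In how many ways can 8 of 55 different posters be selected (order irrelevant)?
C(55,8) = 55!/(8!×47!) = 1217566350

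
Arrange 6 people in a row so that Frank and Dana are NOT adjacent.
Total - adjacent = 6! - (6-1)!×2 = 720 - 240 = 480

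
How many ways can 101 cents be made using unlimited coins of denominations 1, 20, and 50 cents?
Coefficient of x^101 in 1/(1-x^1) · 1/(1-x^20) · 1/(1-x^50). Case on j = number of 50-cent coins (j = 0..2); remainder r = 101 - 50j is made from {1,20} in ⌊r/20⌋+1 ways. r = 101, 51, 1 → 6 + 3 + 1 = 10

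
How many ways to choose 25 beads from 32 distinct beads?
C(32,25) = 32!/(25!×7!) = 3365856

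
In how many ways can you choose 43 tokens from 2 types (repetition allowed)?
C(43+2-1, 2-1) = C(44, 1) = 44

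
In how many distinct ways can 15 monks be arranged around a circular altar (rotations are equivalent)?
Circular: fix one position, arrange the rest. (15-1)! = 87178291200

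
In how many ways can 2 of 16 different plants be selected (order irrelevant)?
C(16,2) = 16!/(2!×14!) = 120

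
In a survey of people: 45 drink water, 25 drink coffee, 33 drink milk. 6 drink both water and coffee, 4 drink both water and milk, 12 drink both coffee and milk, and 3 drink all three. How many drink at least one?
|A∪B∪C| = 45+25+33-6-4-12+3 = 84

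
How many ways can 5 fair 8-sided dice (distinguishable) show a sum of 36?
Coefficient of x^36 in (x + x² + ... + x^8)^5. By inclusion-exclusion on dice exceeding 8: Σ_j (-1)^j C(5,j)·C(36-1-8j, 4) = C(5,0)·C(35,4) - C(5,1)·C(27,4) + C(5,2)·C(19,4) - C(5,3)·C(11,4) = 1·52360 - 5·17550 + 10·3876 - 10·330 = 70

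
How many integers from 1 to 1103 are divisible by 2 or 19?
⌊1103/2⌋ + ⌊1103/19⌋ - ⌊1103/38⌋ = 551 + 58 - 29 = 580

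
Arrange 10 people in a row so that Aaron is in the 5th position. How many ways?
Fix one position: (10-1)! = 362880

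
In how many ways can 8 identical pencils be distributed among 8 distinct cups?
C(8+8-1, 8-1) = C(15, 7) = 6435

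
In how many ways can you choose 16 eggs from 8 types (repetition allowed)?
C(16+8-1, 8-1) = C(23, 7) = 245157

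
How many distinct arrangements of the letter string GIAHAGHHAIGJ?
12! / (3! × 3! × 1! × 2! × 3!) = 1108800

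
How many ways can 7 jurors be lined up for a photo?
7! = 5040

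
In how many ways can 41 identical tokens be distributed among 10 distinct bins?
C(41+10-1, 10-1) = C(50, 9) = 2505433700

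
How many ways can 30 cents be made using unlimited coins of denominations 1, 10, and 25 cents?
Coefficient of x^30 in 1/(1-x^1) · 1/(1-x^10) · 1/(1-x^25). Case on j = number of 25-cent coins (j = 0..1); remainder r = 30 - 25j is made from {1,10} in ⌊r/10⌋+1 ways. r = 30, 5 → 4 + 1 = 5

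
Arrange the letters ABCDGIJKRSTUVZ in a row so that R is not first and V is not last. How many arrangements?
By inclusion-exclusion: 14! - 2×(14-1)! + (14-2)! = 87178291200 - 12454041600 + 479001600 = 75203251200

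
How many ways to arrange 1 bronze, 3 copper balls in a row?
4! / (1! × 3!) = 4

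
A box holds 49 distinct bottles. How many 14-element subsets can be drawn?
C(49,14) = 49!/(14!×35!) = 675248872536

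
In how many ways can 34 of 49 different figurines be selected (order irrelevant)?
C(49,34) = 49!/(34!×15!) = 1575580702584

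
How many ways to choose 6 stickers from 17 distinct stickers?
C(17,6) = 17!/(6!×11!) = 12376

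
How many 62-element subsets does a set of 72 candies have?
C(72,62) = 72!/(62!×10!) = 536211932256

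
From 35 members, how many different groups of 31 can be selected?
C(35,31) = 35!/(31!×4!) = 52360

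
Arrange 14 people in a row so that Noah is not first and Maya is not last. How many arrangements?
By inclusion-exclusion: 14! - 2×(14-1)! + (14-2)! = 87178291200 - 12454041600 + 479001600 = 75203251200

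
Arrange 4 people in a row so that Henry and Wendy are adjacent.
Treat as block: (4-1)! × 2! = 6 × 2 = 12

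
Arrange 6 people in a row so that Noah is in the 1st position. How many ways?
Fix one position: (6-1)! = 120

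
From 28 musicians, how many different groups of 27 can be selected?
C(28,27) = 28!/(27!×1!) = 28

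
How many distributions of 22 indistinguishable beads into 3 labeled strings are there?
C(22+3-1, 3-1) = C(24, 2) = 276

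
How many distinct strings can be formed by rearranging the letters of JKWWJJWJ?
8! / (4! × 3! × 1!) = 280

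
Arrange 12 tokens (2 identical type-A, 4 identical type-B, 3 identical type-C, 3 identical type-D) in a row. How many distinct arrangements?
12! / (2! × 4! × 3! × 3!) = 277200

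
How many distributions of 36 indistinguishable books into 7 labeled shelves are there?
C(36+7-1, 7-1) = C(42, 6) = 5245786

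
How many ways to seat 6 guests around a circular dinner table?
Circular: fix one position, arrange the rest. (6-1)! = 120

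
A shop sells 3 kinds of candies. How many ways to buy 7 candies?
C(7+3-1, 3-1) = C(9, 2) = 36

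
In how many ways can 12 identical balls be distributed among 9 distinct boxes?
C(12+9-1, 9-1) = C(20, 8) = 125970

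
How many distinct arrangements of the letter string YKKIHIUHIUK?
11! / (2! × 1! × 3! × 2! × 3!) = 277200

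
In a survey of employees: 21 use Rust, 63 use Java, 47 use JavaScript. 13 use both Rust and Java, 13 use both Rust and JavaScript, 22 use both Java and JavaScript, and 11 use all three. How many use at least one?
|A∪B∪C| = 21+63+47-13-13-22+11 = 94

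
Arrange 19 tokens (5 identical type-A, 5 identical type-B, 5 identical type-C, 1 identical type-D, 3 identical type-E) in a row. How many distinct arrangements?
19! / (5! × 5! × 5! × 1! × 3!) = 11732745024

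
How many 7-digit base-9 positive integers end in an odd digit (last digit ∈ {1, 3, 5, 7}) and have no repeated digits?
Last∈{1,3,5,7}. Last=0: 0. Last nonzero: 4×7×P(7,5) = 70560. Total = 70560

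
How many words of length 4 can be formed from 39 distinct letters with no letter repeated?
P(39,4) = 39!/(39-4)! = 1974024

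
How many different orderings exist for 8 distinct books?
8! = 40320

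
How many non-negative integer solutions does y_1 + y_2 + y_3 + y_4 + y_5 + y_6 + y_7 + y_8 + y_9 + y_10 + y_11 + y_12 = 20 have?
C(20+12-1, 12-1) = C(31, 11) = 84672315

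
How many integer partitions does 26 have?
Pentagonal recurrence p(n) = p(n-1) + p(n-2) - p(n-5) - p(n-7) + p(n-12) + p(n-15) - ... gives p(0..25) = 1, 1, 2, 3, 5, 7, 11, 15, 22, 30, 42, 56, 77, 101, 135, 176, 231, 297, 385, 490, 627, 792, 1002, 1255, 1575, 1958. p(26) = p(25) + p(24) - p(21) - p(19) + p(14) + p(11) - p(4) - p(0) = 1958 + 1575 - 792 - 490 + 135 + 56 - 5 - 1 = 2436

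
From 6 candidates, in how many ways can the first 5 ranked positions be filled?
P(6,5) = 6!/(6-5)! = 720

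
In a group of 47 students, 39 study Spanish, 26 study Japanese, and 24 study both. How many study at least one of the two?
|A∪B| = |A| + |B| - |A∩B| = 39 + 26 - 24 = 41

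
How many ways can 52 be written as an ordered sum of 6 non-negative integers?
C(52+6-1, 6-1) = C(57, 5) = 4187106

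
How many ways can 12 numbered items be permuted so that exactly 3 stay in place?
Choose the 3 fixed points C(12,3) = 220, derange the rest: !9 = Σ_{j=0}^{9} (-1)^j·9!/j! = 362880 - 362880 + 181440 - 60480 + 15120 - 3024 + 504 - 72 + 9 - 1 = 133496. Product = 220 × 133496 = 29369120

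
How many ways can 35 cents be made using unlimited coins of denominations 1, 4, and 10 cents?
Coefficient of x^35 in 1/(1-x^1) · 1/(1-x^4) · 1/(1-x^10). Case on j = number of 10-cent coins (j = 0..3); remainder r = 35 - 10j is made from {1,4} in ⌊r/4⌋+1 ways. r = 35, 25, 15, 5 → 9 + 7 + 4 + 2 = 22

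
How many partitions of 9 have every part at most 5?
Let r_j(i) = number of partitions of i into parts ≤ j, for i = 0..9. r_1(i) = 1 for all i; r_j(i) = r_{j-1}(i) + r_j(i-j). Rows j = 2..5: ≤2: 1 1 2 2 3 3 4 4 5 5; ≤3: 1 1 2 3 4 5 7 8 10 12; ≤4: 1 1 2 3 5 6 9 11 15 18; ≤5: 1 1 2 3 5 7 10 13 18 23. r_5(9) = 23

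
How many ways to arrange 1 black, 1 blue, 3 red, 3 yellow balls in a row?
8! / (1! × 1! × 3! × 3!) = 1120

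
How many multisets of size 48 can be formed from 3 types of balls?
C(48+3-1, 3-1) = C(50, 2) = 1225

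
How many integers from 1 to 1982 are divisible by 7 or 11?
⌊1982/7⌋ + ⌊1982/11⌋ - ⌊1982/77⌋ = 283 + 180 - 25 = 438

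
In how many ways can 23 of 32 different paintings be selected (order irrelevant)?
C(32,23) = 32!/(23!×9!) = 28048800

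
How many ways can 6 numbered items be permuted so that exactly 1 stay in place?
Choose the 1 fixed point C(6,1) = 6, derange the rest: !5 = Σ_{j=0}^{5} (-1)^j·5!/j! = 120 - 120 + 60 - 20 + 5 - 1 = 44. Product = 6 × 44 = 264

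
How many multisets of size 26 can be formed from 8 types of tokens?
C(26+8-1, 8-1) = C(33, 7) = 4272048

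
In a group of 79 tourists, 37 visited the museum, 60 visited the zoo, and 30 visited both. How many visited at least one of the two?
|A∪B| = |A| + |B| - |A∩B| = 37 + 60 - 30 = 67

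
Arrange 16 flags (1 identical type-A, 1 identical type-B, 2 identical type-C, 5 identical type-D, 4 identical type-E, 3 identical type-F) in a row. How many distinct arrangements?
16! / (1! × 1! × 2! × 5! × 4! × 3!) = 605404800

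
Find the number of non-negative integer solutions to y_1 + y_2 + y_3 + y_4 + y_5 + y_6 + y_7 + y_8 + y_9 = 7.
C(7+9-1, 9-1) = C(15, 8) = 6435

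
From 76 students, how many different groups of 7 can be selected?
C(76,7) = 76!/(7!×69!) = 2186189400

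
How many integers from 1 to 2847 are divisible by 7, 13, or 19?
⌊2847/7⌋+⌊2847/13⌋+⌊2847/19⌋ - ⌊2847/91⌋-⌊2847/133⌋-⌊2847/247⌋ + ⌊2847/1729⌋ = 406+219+149 - 31-21-11 + 1 = 712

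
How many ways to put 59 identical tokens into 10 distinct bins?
C(59+10-1, 10-1) = C(68, 9) = 49280065120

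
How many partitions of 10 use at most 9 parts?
By conjugation, equals partitions of 10 into parts ≤ 9. Let r_j(i) = number of partitions of i into parts ≤ j, for i = 0..10. r_1(i) = 1 for all i; r_j(i) = r_{j-1}(i) + r_j(i-j). Rows j = 2..9: ≤2: 1 1 2 2 3 3 4 4 5 5 6; ≤3: 1 1 2 3 4 5 7 8 10 12 14; ≤4: 1 1 2 3 5 6 9 11 15 18 23; ≤5: 1 1 2 3 5 7 10 13 18 23 30; ≤6: 1 1 2 3 5 7 11 14 20 26 35; ≤7: 1 1 2 3 5 7 11 15 21 28 38; ≤8: 1 1 2 3 5 7 11 15 22 29 40; ≤9: 1 1 2 3 5 7 11 15 22 30 41. r_9(10) = 41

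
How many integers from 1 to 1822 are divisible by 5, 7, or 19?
⌊1822/5⌋+⌊1822/7⌋+⌊1822/19⌋ - ⌊1822/35⌋-⌊1822/95⌋-⌊1822/133⌋ + ⌊1822/665⌋ = 364+260+95 - 52-19-13 + 2 = 637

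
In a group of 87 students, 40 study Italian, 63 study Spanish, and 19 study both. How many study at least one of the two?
|A∪B| = |A| + |B| - |A∩B| = 40 + 63 - 19 = 84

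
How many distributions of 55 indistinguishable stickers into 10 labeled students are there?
C(55+10-1, 10-1) = C(64, 9) = 27540584512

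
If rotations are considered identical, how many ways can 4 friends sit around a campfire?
Circular: fix one position, arrange the rest. (4-1)! = 6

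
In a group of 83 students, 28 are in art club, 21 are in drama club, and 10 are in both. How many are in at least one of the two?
|A∪B| = |A| + |B| - |A∩B| = 28 + 21 - 10 = 39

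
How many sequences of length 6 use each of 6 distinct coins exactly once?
6! = 720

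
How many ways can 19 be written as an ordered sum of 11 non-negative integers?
C(19+11-1, 11-1) = C(29, 10) = 20030010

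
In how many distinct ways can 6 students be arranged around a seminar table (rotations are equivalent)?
Circular: fix one position, arrange the rest. (6-1)! = 120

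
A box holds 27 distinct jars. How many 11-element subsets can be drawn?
C(27,11) = 27!/(11!×16!) = 13037895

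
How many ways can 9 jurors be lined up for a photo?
9! = 362880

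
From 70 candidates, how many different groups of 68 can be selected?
C(70,68) = 70!/(68!×2!) = 2415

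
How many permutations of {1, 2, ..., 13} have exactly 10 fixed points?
Choose the 10 fixed points C(13,10) = 286, derange the rest: !3 = Σ_{j=0}^{3} (-1)^j·3!/j! = 6 - 6 + 3 - 1 = 2. Product = 286 × 2 = 572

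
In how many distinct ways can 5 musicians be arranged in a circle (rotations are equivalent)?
Circular: fix one position, arrange the rest. (5-1)! = 24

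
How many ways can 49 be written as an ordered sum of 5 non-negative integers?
C(49+5-1, 5-1) = C(53, 4) = 292825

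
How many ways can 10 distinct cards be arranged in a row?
10! = 3628800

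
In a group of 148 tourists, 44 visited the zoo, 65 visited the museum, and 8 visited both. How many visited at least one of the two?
|A∪B| = |A| + |B| - |A∩B| = 44 + 65 - 8 = 101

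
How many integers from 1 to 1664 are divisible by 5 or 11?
⌊1664/5⌋ + ⌊1664/11⌋ - ⌊1664/55⌋ = 332 + 151 - 30 = 453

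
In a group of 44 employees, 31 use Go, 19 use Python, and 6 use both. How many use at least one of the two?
|A∪B| = |A| + |B| - |A∩B| = 31 + 19 - 6 = 44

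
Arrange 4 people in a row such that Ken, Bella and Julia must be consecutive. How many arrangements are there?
Treat the 3 as one block: (4-3+1)! × 3! = 2 × 6 = 12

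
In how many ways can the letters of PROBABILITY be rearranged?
11! / (1! × 1! × 1! × 2! × 1! × 2! × 1! × 1! × 1!) = 9979200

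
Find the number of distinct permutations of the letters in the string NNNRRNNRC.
9! / (3! × 1! × 5!) = 504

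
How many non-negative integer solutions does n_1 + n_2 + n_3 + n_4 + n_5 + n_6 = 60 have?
C(60+6-1, 6-1) = C(65, 5) = 8259888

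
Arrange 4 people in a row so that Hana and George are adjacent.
Treat as block: (4-1)! × 2! = 6 × 2 = 12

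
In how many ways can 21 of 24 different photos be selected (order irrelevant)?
C(24,21) = 24!/(21!×3!) = 2024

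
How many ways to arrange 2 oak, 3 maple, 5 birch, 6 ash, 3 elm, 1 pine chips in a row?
20! / (2! × 3! × 5! × 6! × 3! × 1!) = 391091500800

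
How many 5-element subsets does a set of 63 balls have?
C(63,5) = 63!/(5!×58!) = 7028847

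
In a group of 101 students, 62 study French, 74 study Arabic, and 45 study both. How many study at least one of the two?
|A∪B| = |A| + |B| - |A∩B| = 62 + 74 - 45 = 91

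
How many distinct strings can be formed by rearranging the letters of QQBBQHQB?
8! / (1! × 4! × 3!) = 280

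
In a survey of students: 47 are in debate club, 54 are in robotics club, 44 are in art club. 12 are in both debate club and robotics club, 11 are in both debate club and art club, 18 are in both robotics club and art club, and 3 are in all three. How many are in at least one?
|A∪B∪C| = 47+54+44-12-11-18+3 = 107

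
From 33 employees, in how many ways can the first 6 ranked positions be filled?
P(33,6) = 33!/(33-6)! = 797448960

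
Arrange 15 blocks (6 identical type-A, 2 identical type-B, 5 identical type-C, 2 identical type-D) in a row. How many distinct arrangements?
15! / (6! × 2! × 5! × 2!) = 3783780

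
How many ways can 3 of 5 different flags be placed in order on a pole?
P(5,3) = 5!/(5-3)! = 60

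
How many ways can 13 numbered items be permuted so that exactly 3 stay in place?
Choose the 3 fixed points C(13,3) = 286, derange the rest: !10 = Σ_{j=0}^{10} (-1)^j·10!/j! = 3628800 - 3628800 + 1814400 - 604800 + 151200 - 30240 + 5040 - 720 + 90 - 10 + 1 = 1334961. Product = 286 × 1334961 = 381798846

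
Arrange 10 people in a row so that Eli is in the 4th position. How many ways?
Fix one position: (10-1)! = 362880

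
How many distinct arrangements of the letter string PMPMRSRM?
8! / (3! × 1! × 2! × 2!) = 1680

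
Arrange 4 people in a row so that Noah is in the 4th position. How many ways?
Fix one position: (4-1)! = 6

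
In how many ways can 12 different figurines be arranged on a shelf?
12! = 479001600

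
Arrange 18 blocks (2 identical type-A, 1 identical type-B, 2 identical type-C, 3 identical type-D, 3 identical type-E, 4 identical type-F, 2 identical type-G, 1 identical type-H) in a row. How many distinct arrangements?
18! / (2! × 1! × 2! × 3! × 3! × 4! × 2! × 1!) = 926269344000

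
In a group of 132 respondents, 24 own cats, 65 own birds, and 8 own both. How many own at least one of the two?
|A∪B| = |A| + |B| - |A∩B| = 24 + 65 - 8 = 81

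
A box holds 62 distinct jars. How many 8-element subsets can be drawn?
C(62,8) = 62!/(8!×54!) = 3381098545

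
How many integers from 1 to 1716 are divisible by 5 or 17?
⌊1716/5⌋ + ⌊1716/17⌋ - ⌊1716/85⌋ = 343 + 100 - 20 = 423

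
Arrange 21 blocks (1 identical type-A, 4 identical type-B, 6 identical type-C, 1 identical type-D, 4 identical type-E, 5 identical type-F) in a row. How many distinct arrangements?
21! / (1! × 4! × 6! × 1! × 4! × 5!) = 1026615189600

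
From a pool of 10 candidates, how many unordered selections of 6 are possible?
C(10,6) = 10!/(6!×4!) = 210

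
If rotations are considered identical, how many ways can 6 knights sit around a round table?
Circular: fix one position, arrange the rest. (6-1)! = 120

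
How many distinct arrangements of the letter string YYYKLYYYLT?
10! / (2! × 1! × 1! × 6!) = 2520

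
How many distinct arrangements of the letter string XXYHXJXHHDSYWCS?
15! / (1! × 2! × 1! × 2! × 1! × 3! × 4! × 1!) = 2270268000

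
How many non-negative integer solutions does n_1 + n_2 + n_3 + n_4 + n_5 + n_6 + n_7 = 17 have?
C(17+7-1, 7-1) = C(23, 6) = 100947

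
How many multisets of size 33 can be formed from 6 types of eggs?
C(33+6-1, 6-1) = C(38, 5) = 501942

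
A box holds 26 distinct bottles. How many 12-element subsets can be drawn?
C(26,12) = 26!/(12!×14!) = 9657700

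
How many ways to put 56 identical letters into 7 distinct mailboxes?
C(56+7-1, 7-1) = C(62, 6) = 61474519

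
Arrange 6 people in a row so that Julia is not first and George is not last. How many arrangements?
By inclusion-exclusion: 6! - 2×(6-1)! + (6-2)! = 720 - 240 + 24 = 504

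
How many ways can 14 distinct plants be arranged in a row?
14! = 87178291200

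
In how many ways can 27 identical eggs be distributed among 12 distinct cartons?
C(27+12-1, 12-1) = C(38, 11) = 1203322288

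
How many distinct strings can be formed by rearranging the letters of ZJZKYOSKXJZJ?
12! / (1! × 3! × 1! × 2! × 1! × 3! × 1!) = 6652800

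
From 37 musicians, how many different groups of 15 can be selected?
C(37,15) = 37!/(15!×22!) = 9364199760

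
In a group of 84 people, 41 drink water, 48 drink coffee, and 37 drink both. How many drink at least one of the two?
|A∪B| = |A| + |B| - |A∩B| = 41 + 48 - 37 = 52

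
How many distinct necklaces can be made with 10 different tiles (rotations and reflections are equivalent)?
(10-1)!/2 = 362880/2 = 181440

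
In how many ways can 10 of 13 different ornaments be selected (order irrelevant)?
C(13,10) = 13!/(10!×3!) = 286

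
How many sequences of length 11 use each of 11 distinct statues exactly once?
11! = 39916800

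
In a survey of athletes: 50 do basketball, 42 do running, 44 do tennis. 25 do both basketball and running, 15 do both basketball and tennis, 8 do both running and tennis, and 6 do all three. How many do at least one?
|A∪B∪C| = 50+42+44-25-15-8+6 = 94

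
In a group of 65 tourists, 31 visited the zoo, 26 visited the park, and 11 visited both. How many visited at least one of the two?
|A∪B| = |A| + |B| - |A∩B| = 31 + 26 - 11 = 46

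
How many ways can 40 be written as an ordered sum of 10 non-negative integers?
C(40+10-1, 10-1) = C(49, 9) = 2054455634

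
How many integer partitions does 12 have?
Pentagonal recurrence p(n) = p(n-1) + p(n-2) - p(n-5) - p(n-7) + p(n-12) + p(n-15) - ... gives p(0..11) = 1, 1, 2, 3, 5, 7, 11, 15, 22, 30, 42, 56. p(12) = p(11) + p(10) - p(7) - p(5) + p(0) = 56 + 42 - 15 - 7 + 1 = 77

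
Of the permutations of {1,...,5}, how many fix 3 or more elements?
Exactly j fixed points: C(5,j)·!(5-j); sum over j ≥ 3 (derangement numbers via !m = (m-1)·(!(m-1) + !(m-2)): !0..!2 = 1, 0, 1). Σ_{j=3}^{5} C(5,j)·!(5-j) = C(5,3)·!2 + C(5,4)·!1 + C(5,5)·!0 = 10·1 + 5·0 + 1·1 = 11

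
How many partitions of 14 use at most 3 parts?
By conjugation, equals partitions of 14 into parts ≤ 3. Let r_j(i) = number of partitions of i into parts ≤ j, for i = 0..14. r_1(i) = 1 for all i; r_j(i) = r_{j-1}(i) + r_j(i-j). Rows j = 2..3: ≤2: 1 1 2 2 3 3 4 4 5 5 6 6 7 7 8; ≤3: 1 1 2 3 4 5 7 8 10 12 14 16 19 21 24. r_3(14) = 24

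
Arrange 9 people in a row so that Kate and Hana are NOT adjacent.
Total - adjacent = 9! - (9-1)!×2 = 362880 - 80640 = 282240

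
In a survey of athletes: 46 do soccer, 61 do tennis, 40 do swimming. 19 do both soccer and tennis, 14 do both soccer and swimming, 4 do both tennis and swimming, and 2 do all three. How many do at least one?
|A∪B∪C| = 46+61+40-19-14-4+2 = 112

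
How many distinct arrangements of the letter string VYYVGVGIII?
10! / (3! × 2! × 3! × 2!) = 25200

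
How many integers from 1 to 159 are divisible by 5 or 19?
⌊159/5⌋ + ⌊159/19⌋ - ⌊159/95⌋ = 31 + 8 - 1 = 38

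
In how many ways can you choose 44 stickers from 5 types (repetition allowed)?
C(44+5-1, 5-1) = C(48, 4) = 194580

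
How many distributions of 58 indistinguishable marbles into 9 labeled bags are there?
C(58+9-1, 9-1) = C(66, 8) = 5743572120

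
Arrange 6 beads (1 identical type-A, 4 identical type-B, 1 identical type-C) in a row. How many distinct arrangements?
6! / (1! × 4! × 1!) = 30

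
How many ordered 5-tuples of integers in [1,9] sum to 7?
Coefficient of x^7 in (x + x² + ... + x^9)^5. By inclusion-exclusion on dice exceeding 9: Σ_j (-1)^j C(5,j)·C(7-1-9j, 4) = C(5,0)·C(6,4) = 1·15 = 15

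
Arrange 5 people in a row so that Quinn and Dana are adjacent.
Treat as block: (5-1)! × 2! = 24 × 2 = 48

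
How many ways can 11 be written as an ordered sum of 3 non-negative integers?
C(11+3-1, 3-1) = C(13, 2) = 78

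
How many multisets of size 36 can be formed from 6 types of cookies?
C(36+6-1, 6-1) = C(41, 5) = 749398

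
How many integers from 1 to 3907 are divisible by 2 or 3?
⌊3907/2⌋ + ⌊3907/3⌋ - ⌊3907/6⌋ = 1953 + 1302 - 651 = 2604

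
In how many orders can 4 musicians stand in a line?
4! = 24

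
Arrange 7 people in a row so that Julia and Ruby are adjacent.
Treat as block: (7-1)! × 2! = 720 × 2 = 1440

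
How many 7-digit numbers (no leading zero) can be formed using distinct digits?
First digit: 9 choices (nonzero). Then descending: 9 × 9 × 8 × 7 × 6 × 5 × 4 = 544320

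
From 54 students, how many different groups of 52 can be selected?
C(54,52) = 54!/(52!×2!) = 1431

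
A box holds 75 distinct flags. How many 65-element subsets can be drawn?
C(75,65) = 75!/(65!×10!) = 828931106355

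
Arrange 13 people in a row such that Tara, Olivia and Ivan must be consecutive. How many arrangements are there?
Treat the 3 as one block: (13-3+1)! × 3! = 39916800 × 6 = 239500800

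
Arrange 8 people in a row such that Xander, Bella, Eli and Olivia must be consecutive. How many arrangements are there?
Treat the 4 as one block: (8-4+1)! × 4! = 120 × 24 = 2880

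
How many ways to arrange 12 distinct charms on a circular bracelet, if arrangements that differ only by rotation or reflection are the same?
(12-1)!/2 = 39916800/2 = 19958400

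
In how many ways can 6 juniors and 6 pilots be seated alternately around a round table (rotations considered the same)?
Fix one of the juniors: (6-1)! ways for the remaining juniors, × 6! ways for the pilots = 120 × 720 = 86400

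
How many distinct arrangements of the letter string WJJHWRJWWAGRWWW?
15! / (1! × 3! × 1! × 7! × 2! × 1!) = 21621600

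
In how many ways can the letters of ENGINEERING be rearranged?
11! / (3! × 3! × 2! × 2! × 1!) = 277200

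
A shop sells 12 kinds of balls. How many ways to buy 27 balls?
C(27+12-1, 12-1) = C(38, 11) = 1203322288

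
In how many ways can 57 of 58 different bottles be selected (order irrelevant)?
C(58,57) = 58!/(57!×1!) = 58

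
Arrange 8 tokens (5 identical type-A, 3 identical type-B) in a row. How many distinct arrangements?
8! / (5! × 3!) = 56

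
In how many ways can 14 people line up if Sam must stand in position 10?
Fix one position: (14-1)! = 6227020800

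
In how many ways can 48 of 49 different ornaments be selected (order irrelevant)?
C(49,48) = 49!/(48!×1!) = 49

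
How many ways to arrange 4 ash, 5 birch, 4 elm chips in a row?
13! / (4! × 5! × 4!) = 90090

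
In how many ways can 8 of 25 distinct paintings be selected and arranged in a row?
P(25,8) = 25!/(25-8)! = 43609104000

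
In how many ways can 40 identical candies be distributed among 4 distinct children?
C(40+4-1, 4-1) = C(43, 3) = 12341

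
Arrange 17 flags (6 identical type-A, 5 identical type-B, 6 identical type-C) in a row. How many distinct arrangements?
17! / (6! × 5! × 6!) = 5717712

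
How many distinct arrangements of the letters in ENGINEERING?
11! / (3! × 3! × 2! × 2! × 1!) = 277200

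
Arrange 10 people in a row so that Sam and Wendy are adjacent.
Treat as block: (10-1)! × 2! = 362880 × 2 = 725760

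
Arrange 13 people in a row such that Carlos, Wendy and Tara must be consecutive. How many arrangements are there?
Treat the 3 as one block: (13-3+1)! × 3! = 39916800 × 6 = 239500800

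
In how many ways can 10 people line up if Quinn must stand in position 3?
Fix one position: (10-1)! = 362880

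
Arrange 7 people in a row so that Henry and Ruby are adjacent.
Treat as block: (7-1)! × 2! = 720 × 2 = 1440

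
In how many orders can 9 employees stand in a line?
9! = 362880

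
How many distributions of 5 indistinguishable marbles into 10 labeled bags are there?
C(5+10-1, 10-1) = C(14, 9) = 2002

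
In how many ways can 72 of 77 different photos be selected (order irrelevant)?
C(77,72) = 77!/(72!×5!) = 19757815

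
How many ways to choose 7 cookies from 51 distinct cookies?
C(51,7) = 51!/(7!×44!) = 115775100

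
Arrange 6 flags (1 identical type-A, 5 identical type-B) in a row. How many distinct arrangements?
6! / (1! × 5!) = 6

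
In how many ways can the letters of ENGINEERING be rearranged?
11! / (3! × 3! × 2! × 2! × 1!) = 277200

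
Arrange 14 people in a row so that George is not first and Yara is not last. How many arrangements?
By inclusion-exclusion: 14! - 2×(14-1)! + (14-2)! = 87178291200 - 12454041600 + 479001600 = 75203251200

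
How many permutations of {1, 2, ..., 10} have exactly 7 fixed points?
Choose the 7 fixed points C(10,7) = 120, derange the rest: !3 = Σ_{j=0}^{3} (-1)^j·3!/j! = 6 - 6 + 3 - 1 = 2. Product = 120 × 2 = 240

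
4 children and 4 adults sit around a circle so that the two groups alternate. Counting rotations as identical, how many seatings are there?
Fix one of the children: (4-1)! ways for the remaining children, × 4! ways for the adults = 6 × 24 = 144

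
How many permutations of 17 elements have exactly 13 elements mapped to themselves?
Choose the 13 fixed points C(17,13) = 2380, derange the rest: !4 = Σ_{j=0}^{4} (-1)^j·4!/j! = 24 - 24 + 12 - 4 + 1 = 9. Product = 2380 × 9 = 21420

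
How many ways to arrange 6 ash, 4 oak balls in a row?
10! / (6! × 4!) = 210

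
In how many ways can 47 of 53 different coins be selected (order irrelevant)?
C(53,47) = 53!/(47!×6!) = 22957480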